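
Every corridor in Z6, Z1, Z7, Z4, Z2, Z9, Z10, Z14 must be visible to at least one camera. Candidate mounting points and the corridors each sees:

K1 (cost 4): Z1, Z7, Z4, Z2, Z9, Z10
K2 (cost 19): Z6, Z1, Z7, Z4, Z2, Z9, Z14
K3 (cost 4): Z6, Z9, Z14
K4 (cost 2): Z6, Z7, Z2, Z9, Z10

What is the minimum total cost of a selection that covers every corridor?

8

K1, K3 cover every corridor at cost 4 + 4 = 8.
Any cover uses at least 2 camera mounts; among all covering selections none totals below 8.
Greedy by coverage-per-cost would pick K4, K1, K3 for 10 — worse than the optimum 8.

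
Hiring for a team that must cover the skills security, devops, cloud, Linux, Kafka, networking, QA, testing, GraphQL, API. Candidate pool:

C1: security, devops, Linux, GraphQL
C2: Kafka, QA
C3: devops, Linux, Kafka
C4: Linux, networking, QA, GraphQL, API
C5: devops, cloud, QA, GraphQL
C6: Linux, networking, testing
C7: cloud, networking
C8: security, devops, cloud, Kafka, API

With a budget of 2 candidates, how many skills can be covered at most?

9

Choosing C4, C8 covers {security, devops, cloud, Linux, Kafka, networking, QA, GraphQL, API} — 9 skills.
No choice of 2 candidates does better; here testing is left uncovered.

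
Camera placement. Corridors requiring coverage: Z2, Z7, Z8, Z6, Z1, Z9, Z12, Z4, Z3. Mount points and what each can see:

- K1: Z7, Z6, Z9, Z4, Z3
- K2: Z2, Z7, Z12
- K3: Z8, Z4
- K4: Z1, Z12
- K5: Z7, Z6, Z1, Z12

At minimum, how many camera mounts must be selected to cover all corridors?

4

K1, K2, K3, K4 together cover {Z2, Z7, Z8, Z6, Z1, Z9, Z12, Z4, Z3} — every corridor.
No 3 of the 5 camera mounts cover everything (all 10 triples fall short), so 4 is minimum.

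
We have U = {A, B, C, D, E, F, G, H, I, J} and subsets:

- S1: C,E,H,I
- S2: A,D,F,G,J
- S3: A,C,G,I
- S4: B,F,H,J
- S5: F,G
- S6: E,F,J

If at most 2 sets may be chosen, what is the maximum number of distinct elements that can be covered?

9

Choosing S1, S2 covers {A, C, D, E, F, G, H, I, J} — 9 elements.
No choice of 2 sets does better; here B is left uncovered.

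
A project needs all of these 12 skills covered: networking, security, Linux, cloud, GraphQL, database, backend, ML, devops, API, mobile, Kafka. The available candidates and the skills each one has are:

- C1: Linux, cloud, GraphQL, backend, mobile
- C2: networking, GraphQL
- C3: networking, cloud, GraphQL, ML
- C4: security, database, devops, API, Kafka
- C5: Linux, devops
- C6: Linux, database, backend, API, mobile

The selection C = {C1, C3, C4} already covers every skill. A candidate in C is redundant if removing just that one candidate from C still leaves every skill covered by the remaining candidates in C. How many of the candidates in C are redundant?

Drop C1: Linux, backend, mobile uncovered — not redundant.
Drop C3: networking, ML uncovered — not redundant.
Drop C4: security, database, devops, API, … uncovered — not redundant.
None of the candidates in C is redundant.

0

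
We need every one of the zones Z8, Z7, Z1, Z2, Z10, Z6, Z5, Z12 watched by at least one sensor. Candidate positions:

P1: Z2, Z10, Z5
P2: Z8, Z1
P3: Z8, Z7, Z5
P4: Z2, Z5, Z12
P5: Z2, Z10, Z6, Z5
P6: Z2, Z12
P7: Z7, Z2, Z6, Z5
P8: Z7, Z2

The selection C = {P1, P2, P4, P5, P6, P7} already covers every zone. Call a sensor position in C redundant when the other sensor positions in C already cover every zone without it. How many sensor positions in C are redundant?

4

Drop P1: the rest still cover every zone — redundant.
Drop P2: Z8, Z1 uncovered — not redundant.
Drop P4: the rest still cover every zone — redundant.
Drop P5: the rest still cover every zone — redundant.
Drop P6: the rest still cover every zone — redundant.
Drop P7: Z7 uncovered — not redundant.
4 redundant: P1, P4, P5, P6.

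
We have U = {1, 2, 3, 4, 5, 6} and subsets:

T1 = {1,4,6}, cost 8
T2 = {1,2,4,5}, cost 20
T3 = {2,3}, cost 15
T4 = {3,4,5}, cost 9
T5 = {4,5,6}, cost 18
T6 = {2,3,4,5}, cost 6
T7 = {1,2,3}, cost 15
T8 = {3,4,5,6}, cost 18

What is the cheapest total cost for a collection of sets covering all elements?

T1, T6 cover every element at cost 8 + 6 = 14.
Any cover uses at least 2 sets; among all covering selections none totals below 14.

14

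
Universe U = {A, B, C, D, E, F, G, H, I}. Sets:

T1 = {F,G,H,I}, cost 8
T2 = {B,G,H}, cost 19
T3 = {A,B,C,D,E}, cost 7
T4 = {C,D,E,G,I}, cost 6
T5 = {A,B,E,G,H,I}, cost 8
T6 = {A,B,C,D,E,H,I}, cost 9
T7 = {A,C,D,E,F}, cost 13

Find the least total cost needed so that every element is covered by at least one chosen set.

T1, T3 cover every element at cost 8 + 7 = 15.
Any cover uses at least 2 sets; among all covering selections none totals below 15.

15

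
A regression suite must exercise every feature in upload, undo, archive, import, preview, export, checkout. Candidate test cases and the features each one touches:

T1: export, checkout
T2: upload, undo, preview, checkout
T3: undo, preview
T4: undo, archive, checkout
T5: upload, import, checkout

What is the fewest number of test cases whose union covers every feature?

T1, T2, T4, T5 together cover {upload, undo, archive, import, preview, export, checkout} — every feature.
No 3 of the 5 test cases cover everything (all 10 triples fall short), so 4 is minimum.

4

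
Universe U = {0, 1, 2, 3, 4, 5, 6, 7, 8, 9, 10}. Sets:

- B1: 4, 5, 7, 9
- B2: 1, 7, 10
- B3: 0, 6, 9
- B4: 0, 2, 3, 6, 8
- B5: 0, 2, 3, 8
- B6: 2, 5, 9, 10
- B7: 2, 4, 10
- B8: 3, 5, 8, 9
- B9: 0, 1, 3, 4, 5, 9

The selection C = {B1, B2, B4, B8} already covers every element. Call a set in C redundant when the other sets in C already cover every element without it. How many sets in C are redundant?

1

Drop B1: 4 uncovered — not redundant.
Drop B2: 1, 10 uncovered — not redundant.
Drop B4: 0, 2, 6 uncovered — not redundant.
Drop B8: the rest still cover every element — redundant.
1 redundant: B8.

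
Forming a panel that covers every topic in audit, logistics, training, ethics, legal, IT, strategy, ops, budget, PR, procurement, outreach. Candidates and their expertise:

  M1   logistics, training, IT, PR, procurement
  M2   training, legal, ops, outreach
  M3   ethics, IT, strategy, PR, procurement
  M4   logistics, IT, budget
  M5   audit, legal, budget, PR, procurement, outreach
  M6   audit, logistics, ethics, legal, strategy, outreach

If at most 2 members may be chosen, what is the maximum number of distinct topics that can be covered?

10

Choosing M1, M6 covers {audit, logistics, training, ethics, legal, IT, strategy, PR, procurement, outreach} — 10 topics.
No choice of 2 members does better; here ops, budget are left uncovered.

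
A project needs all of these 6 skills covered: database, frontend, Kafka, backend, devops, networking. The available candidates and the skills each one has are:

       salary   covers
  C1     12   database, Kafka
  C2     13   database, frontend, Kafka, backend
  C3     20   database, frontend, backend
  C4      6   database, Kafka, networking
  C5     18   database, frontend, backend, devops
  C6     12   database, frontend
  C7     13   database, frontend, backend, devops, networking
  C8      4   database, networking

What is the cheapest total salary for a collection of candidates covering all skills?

19

C4, C7 cover every skill at salary 6 + 13 = 19.
Any cover uses at least 2 candidates; among all covering selections none totals below 19.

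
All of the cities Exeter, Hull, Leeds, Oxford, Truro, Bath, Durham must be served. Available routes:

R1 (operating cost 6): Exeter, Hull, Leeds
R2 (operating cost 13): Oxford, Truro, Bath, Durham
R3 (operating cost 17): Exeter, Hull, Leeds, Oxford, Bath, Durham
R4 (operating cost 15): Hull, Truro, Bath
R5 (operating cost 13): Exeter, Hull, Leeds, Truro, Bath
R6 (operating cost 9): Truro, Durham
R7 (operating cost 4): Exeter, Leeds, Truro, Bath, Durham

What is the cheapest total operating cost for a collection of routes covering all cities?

19

R1, R2 cover every city at operating cost 6 + 13 = 19.
Any cover uses at least 2 routes; among all covering selections none totals below 19.
Greedy by coverage-per-operating cost would pick R7, R1, R2 for 23 — worse than the optimum 19.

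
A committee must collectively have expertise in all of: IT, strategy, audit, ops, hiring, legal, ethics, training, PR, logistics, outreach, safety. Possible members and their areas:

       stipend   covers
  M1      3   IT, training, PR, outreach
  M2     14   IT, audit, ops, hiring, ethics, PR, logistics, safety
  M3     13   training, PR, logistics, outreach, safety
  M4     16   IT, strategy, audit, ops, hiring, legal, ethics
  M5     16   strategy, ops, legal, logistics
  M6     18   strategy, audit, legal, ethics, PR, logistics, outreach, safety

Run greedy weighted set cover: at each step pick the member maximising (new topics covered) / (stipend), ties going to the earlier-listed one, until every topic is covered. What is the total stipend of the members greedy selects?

Pick 1: M1 adds 4 new (IT, training, PR, outreach) at stipend 3 (ratio 4/3).
Pick 2: M2 adds 6 new (audit, ops, hiring, ethics, logistics, safety) at stipend 14 (ratio 6/14).
Pick 3: M4 adds 2 new (strategy, legal) at stipend 16 (ratio 2/16).
Greedy total stipend: 3 + 14 + 16 = 33. (The true optimum is 29, so greedy overshoots here.)

33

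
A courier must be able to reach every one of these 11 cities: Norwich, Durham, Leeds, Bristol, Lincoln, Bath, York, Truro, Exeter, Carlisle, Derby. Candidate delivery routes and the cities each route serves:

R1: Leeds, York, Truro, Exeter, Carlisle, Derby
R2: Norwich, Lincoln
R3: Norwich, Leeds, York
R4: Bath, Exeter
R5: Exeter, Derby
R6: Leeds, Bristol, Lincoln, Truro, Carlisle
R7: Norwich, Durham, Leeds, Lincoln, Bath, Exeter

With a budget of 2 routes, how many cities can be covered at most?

Choosing R1, R7 covers {Norwich, Durham, Leeds, Lincoln, Bath, York, Truro, Exeter, Carlisle, Derby} — 10 cities.
No choice of 2 routes does better; here Bristol is left uncovered.

10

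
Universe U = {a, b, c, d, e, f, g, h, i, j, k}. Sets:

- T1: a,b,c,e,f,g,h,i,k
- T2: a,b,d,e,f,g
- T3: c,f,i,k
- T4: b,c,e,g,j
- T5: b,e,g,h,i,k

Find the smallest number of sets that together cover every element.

T1, T2, T4 together cover {a, b, c, d, e, f, g, h, i, j, k} — every element.
No 2 of the 5 sets cover everything (all 10 pairs fall short), so 3 is minimum.

3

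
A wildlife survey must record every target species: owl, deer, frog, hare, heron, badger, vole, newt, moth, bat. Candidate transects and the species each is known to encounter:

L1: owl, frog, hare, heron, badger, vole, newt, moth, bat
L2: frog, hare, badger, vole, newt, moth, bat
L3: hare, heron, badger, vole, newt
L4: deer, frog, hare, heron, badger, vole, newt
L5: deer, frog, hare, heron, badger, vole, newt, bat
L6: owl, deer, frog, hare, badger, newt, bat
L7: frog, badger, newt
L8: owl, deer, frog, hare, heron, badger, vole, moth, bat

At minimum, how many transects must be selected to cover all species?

2

L1, L4 together cover {owl, deer, frog, hare, heron, badger, vole, newt, moth, bat} — every species.
No single transect contains all 10 species, so 2 is optimal.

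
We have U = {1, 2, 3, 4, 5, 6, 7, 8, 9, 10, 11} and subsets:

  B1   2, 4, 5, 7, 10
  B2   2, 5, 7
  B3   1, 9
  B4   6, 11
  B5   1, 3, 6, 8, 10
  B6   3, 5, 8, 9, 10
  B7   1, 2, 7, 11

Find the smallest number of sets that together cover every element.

4

B1, B3, B4, B5 together cover {1, 2, 3, 4, 5, 6, 7, 8, 9, 10, 11} — every element.
No 3 of the 7 sets cover everything (all 35 triples fall short), so 4 is minimum.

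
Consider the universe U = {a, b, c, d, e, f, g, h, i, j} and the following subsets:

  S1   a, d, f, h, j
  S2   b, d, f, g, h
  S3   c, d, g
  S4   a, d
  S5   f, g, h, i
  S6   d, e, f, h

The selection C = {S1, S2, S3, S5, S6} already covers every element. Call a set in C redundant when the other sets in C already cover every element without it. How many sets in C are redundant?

0

Drop S1: a, j uncovered — not redundant.
Drop S2: b uncovered — not redundant.
Drop S3: c uncovered — not redundant.
Drop S5: i uncovered — not redundant.
Drop S6: e uncovered — not redundant.
None of the sets in C is redundant.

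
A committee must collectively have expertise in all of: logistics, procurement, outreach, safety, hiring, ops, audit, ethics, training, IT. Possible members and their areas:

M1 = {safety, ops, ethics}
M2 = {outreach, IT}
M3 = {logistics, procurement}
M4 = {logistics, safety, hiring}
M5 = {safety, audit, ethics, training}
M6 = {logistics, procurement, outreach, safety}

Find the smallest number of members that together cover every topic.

5

M1, M2, M3, M4, M5 together cover {logistics, procurement, outreach, safety, hiring, ops, audit, ethics, training, IT} — every topic.
No 4 of the 6 members cover everything (all 15 size-4 selections fall short), so 5 is minimum.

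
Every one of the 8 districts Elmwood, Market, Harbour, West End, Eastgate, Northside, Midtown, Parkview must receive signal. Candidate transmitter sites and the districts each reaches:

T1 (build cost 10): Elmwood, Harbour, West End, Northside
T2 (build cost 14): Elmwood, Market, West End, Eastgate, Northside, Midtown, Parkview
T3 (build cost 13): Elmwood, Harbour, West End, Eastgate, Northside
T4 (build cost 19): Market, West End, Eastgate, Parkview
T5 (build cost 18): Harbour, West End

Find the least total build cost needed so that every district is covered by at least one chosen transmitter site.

T1, T2 cover every district at build cost 10 + 14 = 24.
Any cover uses at least 2 transmitter sites; among all covering selections none totals below 24.

24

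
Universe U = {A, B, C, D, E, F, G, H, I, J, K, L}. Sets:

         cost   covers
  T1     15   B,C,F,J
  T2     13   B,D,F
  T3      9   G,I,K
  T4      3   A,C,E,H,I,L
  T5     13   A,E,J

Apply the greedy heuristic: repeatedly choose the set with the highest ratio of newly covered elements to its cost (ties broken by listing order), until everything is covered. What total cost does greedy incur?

38

Pick 1: T4 adds 6 new (A, C, E, H, I, L) at cost 3 (ratio 6/3).
Pick 2: T2 adds 3 new (B, D, F) at cost 13 (ratio 3/13).
Pick 3: T3 adds 2 new (G, K) at cost 9 (ratio 2/9).
Pick 4: T5 adds 1 new (J) at cost 13 (ratio 1/13).
Greedy total cost: 3 + 13 + 9 + 13 = 38.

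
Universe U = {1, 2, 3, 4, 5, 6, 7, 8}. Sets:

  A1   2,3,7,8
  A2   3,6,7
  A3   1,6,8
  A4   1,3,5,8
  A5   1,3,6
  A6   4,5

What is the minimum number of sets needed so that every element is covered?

3

A1, A3, A6 together cover {1, 2, 3, 4, 5, 6, 7, 8} — every element.
No 2 of the 6 sets cover everything (all 15 pairs fall short), so 3 is minimum.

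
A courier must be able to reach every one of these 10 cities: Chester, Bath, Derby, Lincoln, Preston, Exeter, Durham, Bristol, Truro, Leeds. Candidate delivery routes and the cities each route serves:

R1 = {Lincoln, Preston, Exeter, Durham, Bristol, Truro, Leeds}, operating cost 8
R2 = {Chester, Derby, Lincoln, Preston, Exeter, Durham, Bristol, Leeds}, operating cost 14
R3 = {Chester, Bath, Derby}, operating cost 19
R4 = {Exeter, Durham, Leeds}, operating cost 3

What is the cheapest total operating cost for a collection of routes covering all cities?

27

R1, R3 cover every city at operating cost 8 + 19 = 27.
Any cover uses at least 2 routes; among all covering selections none totals below 27.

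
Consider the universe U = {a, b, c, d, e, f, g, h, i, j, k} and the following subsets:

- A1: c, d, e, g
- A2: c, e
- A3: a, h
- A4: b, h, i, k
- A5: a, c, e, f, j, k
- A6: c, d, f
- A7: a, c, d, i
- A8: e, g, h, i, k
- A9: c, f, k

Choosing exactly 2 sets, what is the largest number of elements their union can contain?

Choosing A4, A5 covers {a, b, c, e, f, h, i, j, k} — 9 elements.
No choice of 2 sets does better; here d, g are left uncovered.

9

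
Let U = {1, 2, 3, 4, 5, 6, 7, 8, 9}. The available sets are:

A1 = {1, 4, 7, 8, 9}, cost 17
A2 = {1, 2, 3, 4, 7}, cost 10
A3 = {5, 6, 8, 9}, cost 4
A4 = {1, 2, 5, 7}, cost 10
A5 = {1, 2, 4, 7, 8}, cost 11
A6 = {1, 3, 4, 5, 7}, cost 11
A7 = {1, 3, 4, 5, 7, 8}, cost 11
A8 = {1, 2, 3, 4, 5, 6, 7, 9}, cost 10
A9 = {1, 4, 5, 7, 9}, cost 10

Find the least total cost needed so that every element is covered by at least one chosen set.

A2, A3 cover every element at cost 10 + 4 = 14.
Any cover uses at least 2 sets; among all covering selections none totals below 14.

14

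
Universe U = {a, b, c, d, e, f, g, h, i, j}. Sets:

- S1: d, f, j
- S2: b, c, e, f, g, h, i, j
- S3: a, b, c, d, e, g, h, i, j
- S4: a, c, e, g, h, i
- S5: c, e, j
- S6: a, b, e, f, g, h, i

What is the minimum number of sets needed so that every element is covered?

2

S1, S3 together cover {a, b, c, d, e, f, g, h, i, j} — every element.
No single set contains all 10 elements, so 2 is optimal.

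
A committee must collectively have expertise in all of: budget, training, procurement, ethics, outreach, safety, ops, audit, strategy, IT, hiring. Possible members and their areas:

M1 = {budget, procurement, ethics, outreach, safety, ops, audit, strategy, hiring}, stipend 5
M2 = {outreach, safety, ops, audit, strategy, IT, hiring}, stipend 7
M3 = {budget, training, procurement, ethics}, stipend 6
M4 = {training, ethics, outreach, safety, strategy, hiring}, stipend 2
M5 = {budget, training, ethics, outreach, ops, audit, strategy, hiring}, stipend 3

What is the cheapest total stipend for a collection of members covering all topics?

13

M2, M3 cover every topic at stipend 7 + 6 = 13.
Any cover uses at least 2 members; among all covering selections none totals below 13.
Greedy by coverage-per-stipend would pick M4, M5, M1, M2 for 17 — worse than the optimum 13.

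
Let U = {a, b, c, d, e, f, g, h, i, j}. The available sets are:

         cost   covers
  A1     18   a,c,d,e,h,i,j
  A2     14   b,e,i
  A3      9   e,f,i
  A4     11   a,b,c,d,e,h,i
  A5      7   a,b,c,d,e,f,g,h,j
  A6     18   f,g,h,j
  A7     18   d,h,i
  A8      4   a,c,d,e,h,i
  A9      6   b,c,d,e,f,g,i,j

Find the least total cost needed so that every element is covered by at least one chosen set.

A8, A9 cover every element at cost 4 + 6 = 10.
Any cover uses at least 2 sets; among all covering selections none totals below 10.

10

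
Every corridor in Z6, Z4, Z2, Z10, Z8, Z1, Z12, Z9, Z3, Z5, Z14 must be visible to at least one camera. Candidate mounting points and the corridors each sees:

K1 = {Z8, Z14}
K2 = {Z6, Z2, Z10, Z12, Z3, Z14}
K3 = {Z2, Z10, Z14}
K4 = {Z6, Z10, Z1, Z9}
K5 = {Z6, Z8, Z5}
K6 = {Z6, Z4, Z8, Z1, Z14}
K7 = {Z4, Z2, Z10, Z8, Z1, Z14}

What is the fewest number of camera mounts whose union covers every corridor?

4

K2, K4, K5, K6 together cover {Z6, Z4, Z2, Z10, Z8, Z1, Z12, Z9, Z3, Z5, Z14} — every corridor.
No 3 of the 7 camera mounts cover everything (all 35 triples fall short), so 4 is minimum.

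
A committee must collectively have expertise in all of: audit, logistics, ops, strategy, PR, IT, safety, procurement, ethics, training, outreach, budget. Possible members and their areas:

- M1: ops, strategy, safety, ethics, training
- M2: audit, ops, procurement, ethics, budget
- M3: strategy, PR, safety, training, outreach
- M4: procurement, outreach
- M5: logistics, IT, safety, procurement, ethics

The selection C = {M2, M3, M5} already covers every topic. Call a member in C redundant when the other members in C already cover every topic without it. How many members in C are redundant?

0

Drop M2: audit, ops, budget uncovered — not redundant.
Drop M3: strategy, PR, training, outreach uncovered — not redundant.
Drop M5: logistics, IT uncovered — not redundant.
None of the members in C is redundant.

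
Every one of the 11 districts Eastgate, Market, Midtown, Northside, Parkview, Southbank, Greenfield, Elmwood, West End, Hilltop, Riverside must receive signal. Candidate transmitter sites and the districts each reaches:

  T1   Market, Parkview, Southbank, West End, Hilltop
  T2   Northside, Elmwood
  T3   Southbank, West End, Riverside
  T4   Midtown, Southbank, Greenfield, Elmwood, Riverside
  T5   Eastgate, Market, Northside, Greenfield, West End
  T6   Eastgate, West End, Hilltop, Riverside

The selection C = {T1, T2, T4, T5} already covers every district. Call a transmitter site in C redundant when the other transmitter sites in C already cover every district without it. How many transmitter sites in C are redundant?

1

Drop T1: Parkview, Hilltop uncovered — not redundant.
Drop T2: the rest still cover every district — redundant.
Drop T4: Midtown, Riverside uncovered — not redundant.
Drop T5: Eastgate uncovered — not redundant.
1 redundant: T2.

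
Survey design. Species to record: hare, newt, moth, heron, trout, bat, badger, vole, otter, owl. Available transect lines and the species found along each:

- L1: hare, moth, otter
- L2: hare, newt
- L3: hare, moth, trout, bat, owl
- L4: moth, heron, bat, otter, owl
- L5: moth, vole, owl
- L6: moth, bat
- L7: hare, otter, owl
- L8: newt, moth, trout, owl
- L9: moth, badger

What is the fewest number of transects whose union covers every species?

L1, L4, L5, L8, L9 together cover {hare, newt, moth, heron, trout, bat, badger, vole, otter, owl} — every species.
No 4 of the 9 transects cover everything (all 126 size-4 selections fall short), so 5 is minimum.

5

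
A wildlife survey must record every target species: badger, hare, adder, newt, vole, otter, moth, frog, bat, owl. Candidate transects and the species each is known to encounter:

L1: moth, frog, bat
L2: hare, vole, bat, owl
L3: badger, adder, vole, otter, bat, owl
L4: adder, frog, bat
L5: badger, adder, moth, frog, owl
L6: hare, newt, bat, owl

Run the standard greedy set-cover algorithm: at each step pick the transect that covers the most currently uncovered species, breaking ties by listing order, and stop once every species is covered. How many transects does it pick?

3

Pick 1: L3 covers 6 new species (badger, adder, vole, otter, bat, owl).
Pick 2: L1 covers 2 new species (moth, frog).
Pick 3: L6 covers 2 new species (hare, newt).
Greedy uses 3 transects.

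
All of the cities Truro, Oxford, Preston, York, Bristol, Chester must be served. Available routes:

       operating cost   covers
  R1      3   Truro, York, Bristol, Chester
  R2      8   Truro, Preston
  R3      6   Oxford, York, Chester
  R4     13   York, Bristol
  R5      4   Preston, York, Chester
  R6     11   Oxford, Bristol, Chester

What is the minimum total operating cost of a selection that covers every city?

13

R1, R3, R5 cover every city at operating cost 3 + 6 + 4 = 13.
Any cover uses at least 3 routes; among all covering selections none totals below 13.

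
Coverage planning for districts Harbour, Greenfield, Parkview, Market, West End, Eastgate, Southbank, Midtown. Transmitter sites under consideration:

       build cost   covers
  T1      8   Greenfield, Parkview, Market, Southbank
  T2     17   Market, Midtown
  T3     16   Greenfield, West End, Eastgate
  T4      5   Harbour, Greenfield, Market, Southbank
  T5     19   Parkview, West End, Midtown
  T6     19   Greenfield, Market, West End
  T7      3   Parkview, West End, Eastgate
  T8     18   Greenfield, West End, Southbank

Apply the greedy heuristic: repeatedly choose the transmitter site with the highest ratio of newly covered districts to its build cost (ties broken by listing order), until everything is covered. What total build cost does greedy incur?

25

Pick 1: T7 adds 3 new (Parkview, West End, Eastgate) at build cost 3 (ratio 3/3).
Pick 2: T4 adds 4 new (Harbour, Greenfield, Market, Southbank) at build cost 5 (ratio 4/5).
Pick 3: T2 adds 1 new (Midtown) at build cost 17 (ratio 1/17).
Greedy total build cost: 3 + 5 + 17 = 25.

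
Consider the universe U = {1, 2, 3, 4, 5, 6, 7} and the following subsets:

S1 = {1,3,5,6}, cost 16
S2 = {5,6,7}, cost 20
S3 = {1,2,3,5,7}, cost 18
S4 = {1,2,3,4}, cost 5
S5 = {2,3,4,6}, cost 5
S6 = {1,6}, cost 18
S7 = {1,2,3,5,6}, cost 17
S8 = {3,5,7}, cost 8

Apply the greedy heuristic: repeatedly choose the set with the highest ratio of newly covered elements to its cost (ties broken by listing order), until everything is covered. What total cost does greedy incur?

Pick 1: S4 adds 4 new (1, 2, 3, 4) at cost 5 (ratio 4/5).
Pick 2: S8 adds 2 new (5, 7) at cost 8 (ratio 2/8).
Pick 3: S5 adds 1 new (6) at cost 5 (ratio 1/5).
Greedy total cost: 5 + 8 + 5 = 18.

18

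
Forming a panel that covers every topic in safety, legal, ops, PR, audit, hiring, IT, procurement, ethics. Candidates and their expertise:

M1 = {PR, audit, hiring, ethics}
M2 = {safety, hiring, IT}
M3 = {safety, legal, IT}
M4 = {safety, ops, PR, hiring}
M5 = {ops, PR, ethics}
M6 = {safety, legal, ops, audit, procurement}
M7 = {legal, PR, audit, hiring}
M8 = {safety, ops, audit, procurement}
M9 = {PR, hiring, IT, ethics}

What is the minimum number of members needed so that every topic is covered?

M6, M9 together cover {safety, legal, ops, PR, audit, hiring, IT, procurement, ethics} — every topic.
No single member contains all 9 topics, so 2 is optimal.

2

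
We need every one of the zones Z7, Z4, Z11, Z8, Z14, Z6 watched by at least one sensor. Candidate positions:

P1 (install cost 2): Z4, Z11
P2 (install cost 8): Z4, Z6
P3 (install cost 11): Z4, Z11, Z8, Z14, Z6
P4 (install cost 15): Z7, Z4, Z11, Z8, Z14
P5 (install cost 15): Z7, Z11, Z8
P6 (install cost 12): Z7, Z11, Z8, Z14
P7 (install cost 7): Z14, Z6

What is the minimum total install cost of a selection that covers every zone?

P2, P6 cover every zone at install cost 8 + 12 = 20.
Any cover uses at least 2 sensor positions; among all covering selections none totals below 20.

20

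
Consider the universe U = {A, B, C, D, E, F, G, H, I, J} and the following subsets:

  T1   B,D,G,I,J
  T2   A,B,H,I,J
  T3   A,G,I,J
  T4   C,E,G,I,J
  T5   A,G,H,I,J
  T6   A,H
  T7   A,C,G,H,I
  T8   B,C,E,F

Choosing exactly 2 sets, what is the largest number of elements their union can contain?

Choosing T5, T8 covers {A, B, C, E, F, G, H, I, J} — 9 elements.
No choice of 2 sets does better; here D is left uncovered.

9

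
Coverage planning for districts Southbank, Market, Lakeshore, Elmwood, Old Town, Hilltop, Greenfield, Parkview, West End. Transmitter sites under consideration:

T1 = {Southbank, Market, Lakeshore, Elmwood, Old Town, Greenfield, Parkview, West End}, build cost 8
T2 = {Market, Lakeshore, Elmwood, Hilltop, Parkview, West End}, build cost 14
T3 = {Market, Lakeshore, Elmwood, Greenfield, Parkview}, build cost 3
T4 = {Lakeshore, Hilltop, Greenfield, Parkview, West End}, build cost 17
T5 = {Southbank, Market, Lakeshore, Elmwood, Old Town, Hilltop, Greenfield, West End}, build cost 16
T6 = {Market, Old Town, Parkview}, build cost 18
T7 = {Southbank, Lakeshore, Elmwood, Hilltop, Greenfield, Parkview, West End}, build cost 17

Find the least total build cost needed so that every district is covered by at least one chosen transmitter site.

19

T3, T5 cover every district at build cost 3 + 16 = 19.
Any cover uses at least 2 transmitter sites; among all covering selections none totals below 19.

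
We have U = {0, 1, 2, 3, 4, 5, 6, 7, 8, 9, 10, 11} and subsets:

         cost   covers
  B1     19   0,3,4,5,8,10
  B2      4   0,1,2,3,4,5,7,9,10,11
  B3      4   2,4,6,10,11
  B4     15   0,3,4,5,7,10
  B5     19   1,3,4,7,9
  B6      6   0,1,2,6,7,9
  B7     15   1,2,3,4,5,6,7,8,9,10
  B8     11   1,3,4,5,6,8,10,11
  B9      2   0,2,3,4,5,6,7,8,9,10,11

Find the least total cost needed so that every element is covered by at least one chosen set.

B2, B9 cover every element at cost 4 + 2 = 6.
Any cover uses at least 2 sets; among all covering selections none totals below 6.

6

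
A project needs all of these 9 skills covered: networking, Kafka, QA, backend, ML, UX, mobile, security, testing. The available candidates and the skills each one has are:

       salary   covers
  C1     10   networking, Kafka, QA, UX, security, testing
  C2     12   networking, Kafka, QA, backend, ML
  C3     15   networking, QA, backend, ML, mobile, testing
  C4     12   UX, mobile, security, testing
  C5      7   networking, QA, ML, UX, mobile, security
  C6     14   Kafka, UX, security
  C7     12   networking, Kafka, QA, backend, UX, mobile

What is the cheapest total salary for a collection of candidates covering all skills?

C2, C4 cover every skill at salary 12 + 12 = 24.
Any cover uses at least 2 candidates; among all covering selections none totals below 24.
Greedy by coverage-per-salary would pick C5, C1, C2 for 29 — worse than the optimum 24.

24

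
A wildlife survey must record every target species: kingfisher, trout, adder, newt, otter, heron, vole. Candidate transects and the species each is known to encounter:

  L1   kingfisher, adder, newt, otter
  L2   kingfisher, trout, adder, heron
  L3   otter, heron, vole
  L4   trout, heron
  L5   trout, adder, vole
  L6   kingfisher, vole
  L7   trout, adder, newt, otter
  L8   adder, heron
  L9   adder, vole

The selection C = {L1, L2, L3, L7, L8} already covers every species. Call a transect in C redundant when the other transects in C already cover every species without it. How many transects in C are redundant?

Drop L1: the rest still cover every species — redundant.
Drop L2: the rest still cover every species — redundant.
Drop L3: vole uncovered — not redundant.
Drop L7: the rest still cover every species — redundant.
Drop L8: the rest still cover every species — redundant.
4 redundant: L1, L2, L7, L8.

4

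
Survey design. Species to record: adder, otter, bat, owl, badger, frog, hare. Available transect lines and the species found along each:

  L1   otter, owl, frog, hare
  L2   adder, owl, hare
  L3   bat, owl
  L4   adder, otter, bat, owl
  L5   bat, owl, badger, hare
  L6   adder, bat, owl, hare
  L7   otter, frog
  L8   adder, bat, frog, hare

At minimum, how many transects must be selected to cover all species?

L1, L2, L5 together cover {adder, otter, bat, owl, badger, frog, hare} — every species.
No 2 of the 8 transects cover everything (all 28 pairs fall short), so 3 is minimum.

3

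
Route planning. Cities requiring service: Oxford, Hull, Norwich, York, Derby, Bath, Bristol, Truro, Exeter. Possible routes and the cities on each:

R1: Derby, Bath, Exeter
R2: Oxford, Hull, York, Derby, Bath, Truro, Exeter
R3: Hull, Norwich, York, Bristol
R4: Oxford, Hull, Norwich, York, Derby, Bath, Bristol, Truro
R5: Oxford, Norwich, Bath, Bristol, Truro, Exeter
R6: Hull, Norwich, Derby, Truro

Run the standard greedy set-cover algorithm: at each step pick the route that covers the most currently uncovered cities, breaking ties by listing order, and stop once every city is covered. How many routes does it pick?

Pick 1: R4 covers 8 new cities (Oxford, Hull, Norwich, York, Derby, Bath, Bristol, Truro).
Pick 2: R1 covers 1 new cities (Exeter).
Greedy uses 2 routes.

2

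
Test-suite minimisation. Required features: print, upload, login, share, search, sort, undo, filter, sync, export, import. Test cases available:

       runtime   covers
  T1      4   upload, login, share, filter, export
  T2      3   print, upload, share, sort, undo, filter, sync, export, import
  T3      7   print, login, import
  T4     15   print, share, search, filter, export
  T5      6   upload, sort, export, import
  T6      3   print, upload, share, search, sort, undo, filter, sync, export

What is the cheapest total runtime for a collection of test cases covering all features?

10

T3, T6 cover every feature at runtime 7 + 3 = 10.
Any cover uses at least 2 test cases; among all covering selections none totals below 10.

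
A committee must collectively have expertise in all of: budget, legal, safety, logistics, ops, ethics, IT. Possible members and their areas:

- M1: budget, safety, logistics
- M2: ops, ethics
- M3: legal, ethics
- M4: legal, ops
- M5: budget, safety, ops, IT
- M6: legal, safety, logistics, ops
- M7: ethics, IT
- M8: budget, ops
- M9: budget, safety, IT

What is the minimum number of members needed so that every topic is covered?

M1, M3, M5 together cover {budget, legal, safety, logistics, ops, ethics, IT} — every topic.
No 2 of the 9 members cover everything (all 36 pairs fall short), so 3 is minimum.

3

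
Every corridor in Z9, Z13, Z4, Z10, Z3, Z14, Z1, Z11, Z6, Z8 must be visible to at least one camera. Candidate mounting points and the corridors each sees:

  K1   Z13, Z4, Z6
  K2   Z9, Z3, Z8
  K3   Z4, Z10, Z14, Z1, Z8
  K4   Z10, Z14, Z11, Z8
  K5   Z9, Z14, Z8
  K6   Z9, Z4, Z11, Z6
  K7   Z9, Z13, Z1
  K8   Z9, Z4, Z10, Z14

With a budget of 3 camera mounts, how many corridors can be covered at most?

Choosing K1, K2, K3 covers {Z9, Z13, Z4, Z10, Z3, Z14, Z1, Z6, Z8} — 9 corridors.
No choice of 3 camera mounts does better; here Z11 is left uncovered.

9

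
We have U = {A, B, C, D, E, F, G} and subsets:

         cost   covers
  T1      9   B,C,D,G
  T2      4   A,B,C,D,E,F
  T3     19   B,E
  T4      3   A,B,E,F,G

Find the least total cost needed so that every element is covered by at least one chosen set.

7

T2, T4 cover every element at cost 4 + 3 = 7.
Any cover uses at least 2 sets; among all covering selections none totals below 7.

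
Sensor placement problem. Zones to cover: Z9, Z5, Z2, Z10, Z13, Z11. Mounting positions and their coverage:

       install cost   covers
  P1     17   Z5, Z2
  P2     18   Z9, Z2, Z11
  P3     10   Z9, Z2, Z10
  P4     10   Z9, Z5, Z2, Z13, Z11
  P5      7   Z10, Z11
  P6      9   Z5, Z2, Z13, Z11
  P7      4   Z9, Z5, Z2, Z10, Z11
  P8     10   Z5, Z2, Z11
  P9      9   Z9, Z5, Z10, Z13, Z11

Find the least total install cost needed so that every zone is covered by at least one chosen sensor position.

P6, P7 cover every zone at install cost 9 + 4 = 13.
Any cover uses at least 2 sensor positions; among all covering selections none totals below 13.

13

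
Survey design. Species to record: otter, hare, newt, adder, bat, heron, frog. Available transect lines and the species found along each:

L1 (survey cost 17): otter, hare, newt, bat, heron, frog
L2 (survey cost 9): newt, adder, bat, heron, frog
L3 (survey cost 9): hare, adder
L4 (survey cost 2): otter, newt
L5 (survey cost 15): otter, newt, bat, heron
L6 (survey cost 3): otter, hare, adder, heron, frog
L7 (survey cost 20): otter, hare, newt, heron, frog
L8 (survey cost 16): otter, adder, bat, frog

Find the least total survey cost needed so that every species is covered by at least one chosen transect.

L2, L6 cover every species at survey cost 9 + 3 = 12.
Any cover uses at least 2 transects; among all covering selections none totals below 12.

12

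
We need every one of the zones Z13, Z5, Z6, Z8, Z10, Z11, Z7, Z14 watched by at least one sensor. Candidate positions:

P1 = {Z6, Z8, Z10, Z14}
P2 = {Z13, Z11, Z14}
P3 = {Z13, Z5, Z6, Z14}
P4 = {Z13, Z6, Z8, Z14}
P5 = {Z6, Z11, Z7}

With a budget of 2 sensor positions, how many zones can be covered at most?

6

Choosing P1, P2 covers {Z13, Z6, Z8, Z10, Z11, Z14} — 6 zones.
No choice of 2 sensor positions does better; here Z5, Z7 are left uncovered.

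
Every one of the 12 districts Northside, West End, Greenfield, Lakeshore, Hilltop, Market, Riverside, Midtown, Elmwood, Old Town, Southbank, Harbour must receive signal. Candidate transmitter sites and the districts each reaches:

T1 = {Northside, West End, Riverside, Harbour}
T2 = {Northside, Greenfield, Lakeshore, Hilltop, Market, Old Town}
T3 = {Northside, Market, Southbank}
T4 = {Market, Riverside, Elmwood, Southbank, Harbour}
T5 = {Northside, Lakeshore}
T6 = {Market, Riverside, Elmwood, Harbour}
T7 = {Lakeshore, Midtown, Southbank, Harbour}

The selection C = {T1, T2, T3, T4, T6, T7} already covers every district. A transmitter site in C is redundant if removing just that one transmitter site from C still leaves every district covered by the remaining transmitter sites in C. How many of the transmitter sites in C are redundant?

3

Drop T1: West End uncovered — not redundant.
Drop T2: Greenfield, Hilltop, Old Town uncovered — not redundant.
Drop T3: the rest still cover every district — redundant.
Drop T4: the rest still cover every district — redundant.
Drop T6: the rest still cover every district — redundant.
Drop T7: Midtown uncovered — not redundant.
3 redundant: T3, T4, T6.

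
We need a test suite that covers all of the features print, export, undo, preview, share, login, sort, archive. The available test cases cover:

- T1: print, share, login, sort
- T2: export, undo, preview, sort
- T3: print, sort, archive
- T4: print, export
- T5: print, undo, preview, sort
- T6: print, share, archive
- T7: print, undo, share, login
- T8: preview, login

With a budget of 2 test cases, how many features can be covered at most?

Choosing T1, T2 covers {print, export, undo, preview, share, login, sort} — 7 features.
No choice of 2 test cases does better; here archive is left uncovered.

7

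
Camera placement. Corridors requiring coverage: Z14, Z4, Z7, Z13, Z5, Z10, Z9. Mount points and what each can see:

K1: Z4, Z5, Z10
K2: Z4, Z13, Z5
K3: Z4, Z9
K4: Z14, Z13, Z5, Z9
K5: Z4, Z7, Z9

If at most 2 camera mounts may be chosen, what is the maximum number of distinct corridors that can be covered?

6

Choosing K1, K4 covers {Z14, Z4, Z13, Z5, Z10, Z9} — 6 corridors.
No choice of 2 camera mounts does better; here Z7 is left uncovered.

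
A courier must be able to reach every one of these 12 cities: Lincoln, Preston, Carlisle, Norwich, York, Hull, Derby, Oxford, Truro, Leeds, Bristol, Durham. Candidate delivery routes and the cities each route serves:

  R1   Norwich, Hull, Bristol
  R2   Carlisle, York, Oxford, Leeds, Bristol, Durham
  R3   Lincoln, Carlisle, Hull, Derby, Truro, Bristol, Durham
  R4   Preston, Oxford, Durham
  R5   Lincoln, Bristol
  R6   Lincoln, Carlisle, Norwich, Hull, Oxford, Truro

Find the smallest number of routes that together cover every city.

R1, R2, R3, R4 together cover {Lincoln, Preston, Carlisle, Norwich, York, Hull, Derby, Oxford, Truro, Leeds, Bristol, Durham} — every city.
No 3 of the 6 routes cover everything (all 20 triples fall short), so 4 is minimum.

4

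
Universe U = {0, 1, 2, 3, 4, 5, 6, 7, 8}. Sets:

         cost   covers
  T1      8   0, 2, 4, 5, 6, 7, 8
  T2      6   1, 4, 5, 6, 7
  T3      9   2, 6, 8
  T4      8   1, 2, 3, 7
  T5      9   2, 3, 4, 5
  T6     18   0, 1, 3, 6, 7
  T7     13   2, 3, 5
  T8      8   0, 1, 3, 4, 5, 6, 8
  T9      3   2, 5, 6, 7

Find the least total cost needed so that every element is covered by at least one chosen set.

11

T8, T9 cover every element at cost 8 + 3 = 11.
Any cover uses at least 2 sets; among all covering selections none totals below 11.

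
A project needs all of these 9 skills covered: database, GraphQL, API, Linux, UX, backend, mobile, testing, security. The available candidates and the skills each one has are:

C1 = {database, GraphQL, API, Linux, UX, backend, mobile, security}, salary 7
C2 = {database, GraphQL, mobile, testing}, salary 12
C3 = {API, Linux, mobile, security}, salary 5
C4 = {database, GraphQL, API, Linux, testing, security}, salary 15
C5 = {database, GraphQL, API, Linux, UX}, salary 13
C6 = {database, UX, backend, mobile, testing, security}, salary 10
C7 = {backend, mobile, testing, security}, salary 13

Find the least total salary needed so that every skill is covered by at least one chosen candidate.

C1, C6 cover every skill at salary 7 + 10 = 17.
Any cover uses at least 2 candidates; among all covering selections none totals below 17.

17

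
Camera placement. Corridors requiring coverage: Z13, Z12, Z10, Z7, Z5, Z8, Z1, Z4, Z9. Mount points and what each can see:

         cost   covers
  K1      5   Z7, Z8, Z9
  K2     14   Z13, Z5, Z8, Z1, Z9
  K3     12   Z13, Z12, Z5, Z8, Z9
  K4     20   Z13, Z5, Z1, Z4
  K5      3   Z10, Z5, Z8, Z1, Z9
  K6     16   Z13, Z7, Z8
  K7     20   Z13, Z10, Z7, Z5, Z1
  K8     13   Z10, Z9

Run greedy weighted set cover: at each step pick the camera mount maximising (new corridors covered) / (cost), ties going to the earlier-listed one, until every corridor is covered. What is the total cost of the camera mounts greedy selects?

40

Pick 1: K5 adds 5 new (Z10, Z5, Z8, Z1, Z9) at cost 3 (ratio 5/3).
Pick 2: K1 adds 1 new (Z7) at cost 5 (ratio 1/5).
Pick 3: K3 adds 2 new (Z13, Z12) at cost 12 (ratio 2/12).
Pick 4: K4 adds 1 new (Z4) at cost 20 (ratio 1/20).
Greedy total cost: 3 + 5 + 12 + 20 = 40.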